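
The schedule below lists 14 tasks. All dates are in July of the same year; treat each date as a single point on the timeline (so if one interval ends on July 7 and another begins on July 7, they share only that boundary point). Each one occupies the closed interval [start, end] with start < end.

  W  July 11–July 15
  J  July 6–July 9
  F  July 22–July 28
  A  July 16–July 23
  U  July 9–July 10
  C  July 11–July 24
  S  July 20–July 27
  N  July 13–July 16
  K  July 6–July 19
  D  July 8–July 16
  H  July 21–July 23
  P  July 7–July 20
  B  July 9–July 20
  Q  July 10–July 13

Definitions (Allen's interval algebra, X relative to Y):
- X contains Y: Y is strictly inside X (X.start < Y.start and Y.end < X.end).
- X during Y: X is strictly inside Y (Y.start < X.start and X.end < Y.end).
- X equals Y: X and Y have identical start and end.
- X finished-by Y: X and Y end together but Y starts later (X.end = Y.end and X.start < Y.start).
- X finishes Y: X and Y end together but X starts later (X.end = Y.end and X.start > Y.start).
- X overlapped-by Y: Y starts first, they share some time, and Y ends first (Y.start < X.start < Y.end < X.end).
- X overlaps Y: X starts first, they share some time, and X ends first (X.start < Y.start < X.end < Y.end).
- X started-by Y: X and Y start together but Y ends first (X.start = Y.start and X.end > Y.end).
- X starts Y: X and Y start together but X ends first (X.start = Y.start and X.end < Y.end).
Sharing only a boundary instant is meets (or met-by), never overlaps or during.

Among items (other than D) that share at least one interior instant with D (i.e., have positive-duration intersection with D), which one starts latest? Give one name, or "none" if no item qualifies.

Target D = [July 8, July 16].
A [July 16, July 23] → met-by → excluded.
B [July 9, July 20] → overlapped-by → candidate.
C [July 11, July 24] → overlapped-by → candidate.
F [July 22, July 28] → after → excluded.
H [July 21, July 23] → after → excluded.
J [July 6, July 9] → overlaps → candidate.
K [July 6, July 19] → contains → candidate.
N [July 13, July 16] → finishes → candidate.
P [July 7, July 20] → contains → candidate.
Q [July 10, July 13] → during → candidate.
S [July 20, July 27] → after → excluded.
U [July 9, July 10] → during → candidate.
W [July 11, July 15] → during → candidate.
Among candidates, latest start is July 13 → N.

N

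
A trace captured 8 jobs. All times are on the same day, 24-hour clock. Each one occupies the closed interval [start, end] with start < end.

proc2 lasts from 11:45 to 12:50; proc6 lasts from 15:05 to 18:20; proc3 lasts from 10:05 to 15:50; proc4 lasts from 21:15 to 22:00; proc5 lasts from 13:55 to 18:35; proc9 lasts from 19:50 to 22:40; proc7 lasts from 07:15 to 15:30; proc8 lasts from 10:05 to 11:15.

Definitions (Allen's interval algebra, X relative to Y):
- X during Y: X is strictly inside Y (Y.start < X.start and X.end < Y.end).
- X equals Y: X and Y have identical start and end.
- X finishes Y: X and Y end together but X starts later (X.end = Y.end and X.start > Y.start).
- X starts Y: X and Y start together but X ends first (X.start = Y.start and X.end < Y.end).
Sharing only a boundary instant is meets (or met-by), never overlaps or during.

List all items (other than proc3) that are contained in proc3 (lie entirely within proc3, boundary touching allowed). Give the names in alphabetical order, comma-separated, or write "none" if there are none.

proc2, proc8

Target proc3 = [10:05, 15:50].
proc2 [11:45, 12:50] → during → yes.
proc4 [21:15, 22:00] → after → no.
proc5 [13:55, 18:35] → overlapped-by → no.
proc6 [15:05, 18:20] → overlapped-by → no.
proc7 [07:15, 15:30] → overlaps → no.
proc8 [10:05, 11:15] → starts → yes.
proc9 [19:50, 22:40] → after → no.
Result: proc2, proc8.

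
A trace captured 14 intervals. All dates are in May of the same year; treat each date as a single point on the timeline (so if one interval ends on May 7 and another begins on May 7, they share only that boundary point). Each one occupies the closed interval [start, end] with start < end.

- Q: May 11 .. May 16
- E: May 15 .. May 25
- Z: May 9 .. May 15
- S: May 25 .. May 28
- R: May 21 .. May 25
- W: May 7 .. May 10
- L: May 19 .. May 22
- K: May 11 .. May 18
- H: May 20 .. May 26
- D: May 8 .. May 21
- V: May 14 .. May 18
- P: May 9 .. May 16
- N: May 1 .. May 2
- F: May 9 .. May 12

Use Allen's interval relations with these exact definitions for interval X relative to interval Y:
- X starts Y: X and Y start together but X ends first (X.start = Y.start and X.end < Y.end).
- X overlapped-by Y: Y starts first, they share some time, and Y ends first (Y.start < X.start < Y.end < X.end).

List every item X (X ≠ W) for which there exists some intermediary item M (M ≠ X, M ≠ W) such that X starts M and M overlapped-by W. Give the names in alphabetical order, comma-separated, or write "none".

F, Z

Target W = [May 7, May 10].
Intermediaries M with M overlapped-by W: D, F, P, Z.
Via D — items with X starts D: none.
Via F — items with X starts F: none.
Via P — items with X starts P: F, Z.
Via Z — items with X starts Z: F.
Union: F, Z.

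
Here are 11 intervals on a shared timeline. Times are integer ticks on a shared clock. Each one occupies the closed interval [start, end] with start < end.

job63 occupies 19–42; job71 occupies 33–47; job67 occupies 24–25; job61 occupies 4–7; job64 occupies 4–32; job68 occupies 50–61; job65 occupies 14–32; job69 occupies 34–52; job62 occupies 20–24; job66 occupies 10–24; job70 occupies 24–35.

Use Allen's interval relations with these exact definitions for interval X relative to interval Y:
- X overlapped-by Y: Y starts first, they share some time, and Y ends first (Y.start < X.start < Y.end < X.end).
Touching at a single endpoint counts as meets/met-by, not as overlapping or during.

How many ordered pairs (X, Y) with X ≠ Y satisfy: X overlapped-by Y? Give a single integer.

12

Checking all 110 ordered pairs for relation 'overlapped-by'; matching pairs in alphabetical order:
(job63, job64): job63 overlapped-by job64 ✓
(job63, job65): job63 overlapped-by job65 ✓
(job63, job66): job63 overlapped-by job66 ✓
(job65, job66): job65 overlapped-by job66 ✓
(job68, job69): job68 overlapped-by job69 ✓
(job69, job63): job69 overlapped-by job63 ✓
(job69, job70): job69 overlapped-by job70 ✓
(job69, job71): job69 overlapped-by job71 ✓
(job70, job64): job70 overlapped-by job64 ✓
(job70, job65): job70 overlapped-by job65 ✓
(job71, job63): job71 overlapped-by job63 ✓
(job71, job70): job71 overlapped-by job70 ✓
Count: 12.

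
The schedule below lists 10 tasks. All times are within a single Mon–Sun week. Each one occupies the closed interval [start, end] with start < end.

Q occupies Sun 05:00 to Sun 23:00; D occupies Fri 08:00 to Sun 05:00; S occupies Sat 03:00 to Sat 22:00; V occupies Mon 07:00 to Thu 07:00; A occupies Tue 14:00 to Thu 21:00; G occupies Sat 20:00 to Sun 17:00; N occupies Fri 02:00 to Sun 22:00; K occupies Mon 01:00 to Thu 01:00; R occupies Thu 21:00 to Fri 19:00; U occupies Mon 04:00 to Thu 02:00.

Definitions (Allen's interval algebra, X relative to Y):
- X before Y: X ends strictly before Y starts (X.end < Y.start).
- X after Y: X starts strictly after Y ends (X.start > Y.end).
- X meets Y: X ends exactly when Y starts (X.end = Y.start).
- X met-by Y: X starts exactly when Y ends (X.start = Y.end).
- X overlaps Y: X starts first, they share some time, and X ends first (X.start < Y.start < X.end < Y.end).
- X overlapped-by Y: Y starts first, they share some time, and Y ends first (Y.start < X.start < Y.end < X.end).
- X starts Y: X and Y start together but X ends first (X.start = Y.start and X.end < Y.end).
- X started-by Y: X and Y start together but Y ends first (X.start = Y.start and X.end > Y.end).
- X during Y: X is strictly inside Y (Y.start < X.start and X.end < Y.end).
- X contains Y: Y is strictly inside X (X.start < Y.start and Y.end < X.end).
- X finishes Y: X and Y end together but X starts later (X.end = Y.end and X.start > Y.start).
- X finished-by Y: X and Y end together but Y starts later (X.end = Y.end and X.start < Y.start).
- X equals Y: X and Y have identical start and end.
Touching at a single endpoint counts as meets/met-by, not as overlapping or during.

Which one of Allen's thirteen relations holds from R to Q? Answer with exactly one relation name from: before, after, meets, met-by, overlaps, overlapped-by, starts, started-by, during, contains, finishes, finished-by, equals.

R = [Thu 21:00, Fri 19:00]; Q = [Sun 05:00, Sun 23:00].
Compare endpoints: R.start < Q.start, R.start < Q.end, R.end < Q.start, R.end < Q.end.
That pattern is 'before'.

before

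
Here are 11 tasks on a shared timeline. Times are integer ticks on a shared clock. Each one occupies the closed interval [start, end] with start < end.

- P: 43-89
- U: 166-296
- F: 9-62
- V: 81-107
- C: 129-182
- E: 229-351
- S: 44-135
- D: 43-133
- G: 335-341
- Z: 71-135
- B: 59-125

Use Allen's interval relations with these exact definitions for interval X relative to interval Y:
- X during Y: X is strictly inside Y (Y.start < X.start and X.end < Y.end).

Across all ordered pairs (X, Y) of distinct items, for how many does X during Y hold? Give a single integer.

Checking all 110 ordered pairs for relation 'during'; matching pairs in alphabetical order:
(B, D): B during D ✓
(B, S): B during S ✓
(G, E): G during E ✓
(V, B): V during B ✓
(V, D): V during D ✓
(V, S): V during S ✓
(V, Z): V during Z ✓
Count: 7.

7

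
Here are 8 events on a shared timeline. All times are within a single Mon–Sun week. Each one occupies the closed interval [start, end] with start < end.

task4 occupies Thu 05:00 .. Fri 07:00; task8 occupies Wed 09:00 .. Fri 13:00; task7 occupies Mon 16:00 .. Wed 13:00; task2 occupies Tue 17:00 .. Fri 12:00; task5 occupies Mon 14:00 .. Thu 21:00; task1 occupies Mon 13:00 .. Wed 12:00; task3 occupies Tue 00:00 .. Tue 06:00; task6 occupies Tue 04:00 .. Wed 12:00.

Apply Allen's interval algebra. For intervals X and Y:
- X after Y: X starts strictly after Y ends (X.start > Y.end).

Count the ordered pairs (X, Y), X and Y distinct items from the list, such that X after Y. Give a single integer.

Checking all 56 ordered pairs for relation 'after'; matching pairs in alphabetical order:
(task2, task3): task2 after task3 ✓
(task4, task1): task4 after task1 ✓
(task4, task3): task4 after task3 ✓
(task4, task6): task4 after task6 ✓
(task4, task7): task4 after task7 ✓
(task8, task3): task8 after task3 ✓
Count: 6.

6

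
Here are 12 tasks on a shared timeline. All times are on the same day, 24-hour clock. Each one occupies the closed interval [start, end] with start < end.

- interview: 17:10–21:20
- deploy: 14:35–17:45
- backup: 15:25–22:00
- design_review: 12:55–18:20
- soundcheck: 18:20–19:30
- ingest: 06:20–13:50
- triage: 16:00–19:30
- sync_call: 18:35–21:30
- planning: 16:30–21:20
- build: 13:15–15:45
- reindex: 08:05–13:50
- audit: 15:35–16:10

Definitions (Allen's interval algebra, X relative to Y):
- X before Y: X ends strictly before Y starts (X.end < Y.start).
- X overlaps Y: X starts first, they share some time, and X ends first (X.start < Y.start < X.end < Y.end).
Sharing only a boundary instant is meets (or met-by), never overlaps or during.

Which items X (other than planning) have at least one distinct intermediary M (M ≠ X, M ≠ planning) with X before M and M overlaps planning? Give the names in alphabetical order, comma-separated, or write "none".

Target planning = [16:30, 21:20].
Intermediaries M with M overlaps planning: deploy, design_review, triage.
Via deploy — items with X before deploy: ingest, reindex.
Via design_review — items with X before design_review: none.
Via triage — items with X before triage: build, ingest, reindex.
Union: build, ingest, reindex.

build, ingest, reindex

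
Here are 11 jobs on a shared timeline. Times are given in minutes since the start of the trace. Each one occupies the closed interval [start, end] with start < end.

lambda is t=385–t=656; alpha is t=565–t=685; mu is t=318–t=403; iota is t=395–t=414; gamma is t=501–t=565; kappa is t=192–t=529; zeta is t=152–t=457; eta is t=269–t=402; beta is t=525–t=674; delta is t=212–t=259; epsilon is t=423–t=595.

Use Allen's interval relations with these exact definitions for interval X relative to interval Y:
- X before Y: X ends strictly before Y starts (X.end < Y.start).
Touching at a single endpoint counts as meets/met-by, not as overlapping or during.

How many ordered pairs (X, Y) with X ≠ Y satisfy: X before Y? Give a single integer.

Checking all 110 ordered pairs for relation 'before'; matching pairs in alphabetical order:
(delta, alpha): delta before alpha ✓
(delta, beta): delta before beta ✓
(delta, epsilon): delta before epsilon ✓
(delta, eta): delta before eta ✓
(delta, gamma): delta before gamma ✓
(delta, iota): delta before iota ✓
(delta, lambda): delta before lambda ✓
(delta, mu): delta before mu ✓
(eta, alpha): eta before alpha ✓
(eta, beta): eta before beta ✓
(eta, epsilon): eta before epsilon ✓
(eta, gamma): eta before gamma ✓
(iota, alpha): iota before alpha ✓
(iota, beta): iota before beta ✓
(iota, epsilon): iota before epsilon ✓
(iota, gamma): iota before gamma ✓
(kappa, alpha): kappa before alpha ✓
(mu, alpha): mu before alpha ✓
(mu, beta): mu before beta ✓
(mu, epsilon): mu before epsilon ✓
(mu, gamma): mu before gamma ✓
(zeta, alpha): zeta before alpha ✓
(zeta, beta): zeta before beta ✓
(zeta, gamma): zeta before gamma ✓
Count: 24.

24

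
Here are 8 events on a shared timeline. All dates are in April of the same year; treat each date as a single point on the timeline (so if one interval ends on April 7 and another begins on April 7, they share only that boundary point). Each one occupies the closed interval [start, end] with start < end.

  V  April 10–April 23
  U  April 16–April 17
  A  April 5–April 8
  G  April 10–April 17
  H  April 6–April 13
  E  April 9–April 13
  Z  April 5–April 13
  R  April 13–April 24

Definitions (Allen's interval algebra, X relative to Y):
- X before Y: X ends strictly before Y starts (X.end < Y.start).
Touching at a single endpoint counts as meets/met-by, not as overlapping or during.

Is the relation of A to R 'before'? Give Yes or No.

Yes

A = [April 5, April 8], R = [April 13, April 24].
Actual relation of A to R: before.
Asked whether 'before' holds → Yes.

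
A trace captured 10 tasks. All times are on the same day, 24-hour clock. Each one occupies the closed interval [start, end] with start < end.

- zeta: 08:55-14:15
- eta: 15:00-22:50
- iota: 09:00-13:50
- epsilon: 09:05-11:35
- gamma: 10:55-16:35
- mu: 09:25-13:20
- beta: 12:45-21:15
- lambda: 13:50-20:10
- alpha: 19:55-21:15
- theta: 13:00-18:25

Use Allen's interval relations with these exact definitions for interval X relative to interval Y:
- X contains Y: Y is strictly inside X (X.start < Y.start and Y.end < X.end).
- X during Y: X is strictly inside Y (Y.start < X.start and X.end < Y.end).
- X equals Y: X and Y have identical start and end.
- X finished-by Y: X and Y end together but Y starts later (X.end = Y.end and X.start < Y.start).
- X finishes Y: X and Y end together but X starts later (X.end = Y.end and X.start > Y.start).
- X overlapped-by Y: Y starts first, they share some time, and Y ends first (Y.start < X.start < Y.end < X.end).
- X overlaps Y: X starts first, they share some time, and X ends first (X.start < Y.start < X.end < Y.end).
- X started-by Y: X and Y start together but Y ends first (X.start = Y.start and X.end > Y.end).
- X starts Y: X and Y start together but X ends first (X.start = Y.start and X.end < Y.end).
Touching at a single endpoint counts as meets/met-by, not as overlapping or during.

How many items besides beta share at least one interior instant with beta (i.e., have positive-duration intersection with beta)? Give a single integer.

Target beta = [12:45, 21:15].
alpha [19:55, 21:15] → finishes → counts.
epsilon [09:05, 11:35] → before → no.
eta [15:00, 22:50] → overlapped-by → counts.
gamma [10:55, 16:35] → overlaps → counts.
iota [09:00, 13:50] → overlaps → counts.
lambda [13:50, 20:10] → during → counts.
mu [09:25, 13:20] → overlaps → counts.
theta [13:00, 18:25] → during → counts.
zeta [08:55, 14:15] → overlaps → counts.
Total: 8.

8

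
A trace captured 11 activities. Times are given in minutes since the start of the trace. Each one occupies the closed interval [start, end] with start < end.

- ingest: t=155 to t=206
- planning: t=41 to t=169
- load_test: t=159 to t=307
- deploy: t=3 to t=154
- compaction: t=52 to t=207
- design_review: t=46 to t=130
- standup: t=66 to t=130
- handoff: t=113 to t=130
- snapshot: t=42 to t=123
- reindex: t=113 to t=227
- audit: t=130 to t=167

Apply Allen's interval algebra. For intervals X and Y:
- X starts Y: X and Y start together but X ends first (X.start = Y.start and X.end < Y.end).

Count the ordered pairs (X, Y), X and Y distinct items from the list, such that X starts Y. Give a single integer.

Checking all 110 ordered pairs for relation 'starts'; matching pairs in alphabetical order:
(handoff, reindex): handoff starts reindex ✓
Count: 1.

1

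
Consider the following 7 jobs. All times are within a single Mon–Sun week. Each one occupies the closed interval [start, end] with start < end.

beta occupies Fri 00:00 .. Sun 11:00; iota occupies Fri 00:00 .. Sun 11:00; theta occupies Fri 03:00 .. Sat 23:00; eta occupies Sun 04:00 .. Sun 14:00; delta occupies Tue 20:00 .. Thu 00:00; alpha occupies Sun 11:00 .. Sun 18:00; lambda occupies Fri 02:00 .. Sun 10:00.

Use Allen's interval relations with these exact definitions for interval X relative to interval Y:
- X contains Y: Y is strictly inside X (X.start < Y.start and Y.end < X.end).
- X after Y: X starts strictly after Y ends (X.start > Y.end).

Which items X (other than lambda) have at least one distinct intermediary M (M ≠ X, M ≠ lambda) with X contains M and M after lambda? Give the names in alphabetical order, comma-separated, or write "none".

Target lambda = [Fri 02:00, Sun 10:00].
Intermediaries M with M after lambda: alpha.
Via alpha — items with X contains alpha: none.
Union: none.

none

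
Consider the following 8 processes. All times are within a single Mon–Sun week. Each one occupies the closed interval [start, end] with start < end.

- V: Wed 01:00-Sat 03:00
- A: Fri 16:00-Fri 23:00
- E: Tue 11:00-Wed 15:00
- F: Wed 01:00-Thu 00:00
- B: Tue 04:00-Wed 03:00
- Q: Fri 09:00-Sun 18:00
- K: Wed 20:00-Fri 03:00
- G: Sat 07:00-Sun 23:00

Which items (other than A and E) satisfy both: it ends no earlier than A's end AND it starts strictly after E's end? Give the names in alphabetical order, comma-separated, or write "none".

Conditions: its end is no earlier than A's end (X.end >= Fri 23:00) AND its start is strictly after E's end (X.start > Wed 15:00).
B: end Wed 03:00 >= Fri 23:00? ✗; start Tue 04:00 > Wed 15:00? ✗ → no.
F: end Thu 00:00 >= Fri 23:00? ✗; start Wed 01:00 > Wed 15:00? ✗ → no.
G: end Sun 23:00 >= Fri 23:00? ✓; start Sat 07:00 > Wed 15:00? ✓ → yes.
K: end Fri 03:00 >= Fri 23:00? ✗; start Wed 20:00 > Wed 15:00? ✓ → no.
Q: end Sun 18:00 >= Fri 23:00? ✓; start Fri 09:00 > Wed 15:00? ✓ → yes.
V: end Sat 03:00 >= Fri 23:00? ✓; start Wed 01:00 > Wed 15:00? ✗ → no.
Result: G, Q.

G, Q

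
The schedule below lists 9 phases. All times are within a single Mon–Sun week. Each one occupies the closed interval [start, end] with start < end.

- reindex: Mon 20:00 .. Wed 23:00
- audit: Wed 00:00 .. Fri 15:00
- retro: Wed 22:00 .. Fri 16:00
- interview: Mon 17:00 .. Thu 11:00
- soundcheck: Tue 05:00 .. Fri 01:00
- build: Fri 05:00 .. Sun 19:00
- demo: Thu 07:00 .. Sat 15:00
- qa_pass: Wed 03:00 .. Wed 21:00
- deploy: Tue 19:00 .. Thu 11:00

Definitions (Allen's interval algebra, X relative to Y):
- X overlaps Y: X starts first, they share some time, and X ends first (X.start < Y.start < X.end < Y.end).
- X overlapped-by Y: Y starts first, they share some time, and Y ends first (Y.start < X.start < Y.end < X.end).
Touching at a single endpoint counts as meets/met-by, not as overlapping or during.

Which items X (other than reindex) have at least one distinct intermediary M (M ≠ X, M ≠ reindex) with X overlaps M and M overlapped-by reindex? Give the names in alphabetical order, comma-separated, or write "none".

audit, deploy, interview, soundcheck

Target reindex = [Mon 20:00, Wed 23:00].
Intermediaries M with M overlapped-by reindex: audit, deploy, retro, soundcheck.
Via audit — items with X overlaps audit: deploy, interview, soundcheck.
Via deploy — items with X overlaps deploy: none.
Via retro — items with X overlaps retro: audit, deploy, interview, soundcheck.
Via soundcheck — items with X overlaps soundcheck: interview.
Union: audit, deploy, interview, soundcheck.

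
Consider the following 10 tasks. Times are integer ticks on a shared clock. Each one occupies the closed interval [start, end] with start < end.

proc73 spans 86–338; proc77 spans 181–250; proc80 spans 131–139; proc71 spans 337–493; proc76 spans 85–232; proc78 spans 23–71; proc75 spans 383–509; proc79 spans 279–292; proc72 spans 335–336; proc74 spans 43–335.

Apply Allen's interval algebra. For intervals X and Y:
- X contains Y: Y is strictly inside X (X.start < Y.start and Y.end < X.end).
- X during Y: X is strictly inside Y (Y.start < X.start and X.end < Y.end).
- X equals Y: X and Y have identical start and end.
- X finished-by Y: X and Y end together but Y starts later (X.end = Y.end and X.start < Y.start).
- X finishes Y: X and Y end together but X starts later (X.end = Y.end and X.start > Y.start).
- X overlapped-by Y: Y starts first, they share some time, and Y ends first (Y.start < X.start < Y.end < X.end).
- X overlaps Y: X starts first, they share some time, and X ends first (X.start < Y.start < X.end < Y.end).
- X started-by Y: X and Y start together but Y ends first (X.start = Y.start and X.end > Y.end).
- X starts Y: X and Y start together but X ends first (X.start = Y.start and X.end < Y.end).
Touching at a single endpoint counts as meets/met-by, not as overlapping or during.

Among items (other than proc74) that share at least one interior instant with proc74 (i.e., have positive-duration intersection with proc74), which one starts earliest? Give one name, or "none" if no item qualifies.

proc78

Target proc74 = [43, 335].
proc71 [337, 493] → after → excluded.
proc72 [335, 336] → met-by → excluded.
proc73 [86, 338] → overlapped-by → candidate.
proc75 [383, 509] → after → excluded.
proc76 [85, 232] → during → candidate.
proc77 [181, 250] → during → candidate.
proc78 [23, 71] → overlaps → candidate.
proc79 [279, 292] → during → candidate.
proc80 [131, 139] → during → candidate.
Among candidates, earliest start is 23 → proc78.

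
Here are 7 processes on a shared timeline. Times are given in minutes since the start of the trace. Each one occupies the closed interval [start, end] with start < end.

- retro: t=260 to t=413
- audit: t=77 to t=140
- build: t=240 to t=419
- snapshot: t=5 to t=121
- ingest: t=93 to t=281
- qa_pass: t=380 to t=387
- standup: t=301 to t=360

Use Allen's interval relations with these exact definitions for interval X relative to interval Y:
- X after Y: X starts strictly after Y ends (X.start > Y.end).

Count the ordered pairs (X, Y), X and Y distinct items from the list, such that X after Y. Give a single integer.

11

Checking all 42 ordered pairs for relation 'after'; matching pairs in alphabetical order:
(build, audit): build after audit ✓
(build, snapshot): build after snapshot ✓
(qa_pass, audit): qa_pass after audit ✓
(qa_pass, ingest): qa_pass after ingest ✓
(qa_pass, snapshot): qa_pass after snapshot ✓
(qa_pass, standup): qa_pass after standup ✓
(retro, audit): retro after audit ✓
(retro, snapshot): retro after snapshot ✓
(standup, audit): standup after audit ✓
(standup, ingest): standup after ingest ✓
(standup, snapshot): standup after snapshot ✓
Count: 11.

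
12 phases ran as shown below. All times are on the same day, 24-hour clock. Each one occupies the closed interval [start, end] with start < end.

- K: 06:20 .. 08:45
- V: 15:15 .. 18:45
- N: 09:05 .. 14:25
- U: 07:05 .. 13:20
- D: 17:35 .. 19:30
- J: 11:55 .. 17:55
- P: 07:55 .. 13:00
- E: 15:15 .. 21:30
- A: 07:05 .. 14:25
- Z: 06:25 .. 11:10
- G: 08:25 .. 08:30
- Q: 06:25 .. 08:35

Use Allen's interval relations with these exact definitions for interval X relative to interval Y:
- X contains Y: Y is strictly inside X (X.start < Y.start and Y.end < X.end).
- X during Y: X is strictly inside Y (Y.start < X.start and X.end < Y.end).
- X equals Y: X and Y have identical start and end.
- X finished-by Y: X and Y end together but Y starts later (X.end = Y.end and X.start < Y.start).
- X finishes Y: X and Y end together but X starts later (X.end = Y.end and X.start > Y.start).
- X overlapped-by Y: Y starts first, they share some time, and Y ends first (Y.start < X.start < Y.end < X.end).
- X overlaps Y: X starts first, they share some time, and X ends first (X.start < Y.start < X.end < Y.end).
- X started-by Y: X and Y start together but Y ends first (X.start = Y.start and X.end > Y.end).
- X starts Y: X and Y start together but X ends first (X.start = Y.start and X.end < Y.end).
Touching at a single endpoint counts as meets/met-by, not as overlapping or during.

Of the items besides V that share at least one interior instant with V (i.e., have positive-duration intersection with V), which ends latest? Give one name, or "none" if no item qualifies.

E

Target V = [15:15, 18:45].
A [07:05, 14:25] → before → excluded.
D [17:35, 19:30] → overlapped-by → candidate.
E [15:15, 21:30] → started-by → candidate.
G [08:25, 08:30] → before → excluded.
J [11:55, 17:55] → overlaps → candidate.
K [06:20, 08:45] → before → excluded.
N [09:05, 14:25] → before → excluded.
P [07:55, 13:00] → before → excluded.
Q [06:25, 08:35] → before → excluded.
U [07:05, 13:20] → before → excluded.
Z [06:25, 11:10] → before → excluded.
Among candidates, latest end is 21:30 → E.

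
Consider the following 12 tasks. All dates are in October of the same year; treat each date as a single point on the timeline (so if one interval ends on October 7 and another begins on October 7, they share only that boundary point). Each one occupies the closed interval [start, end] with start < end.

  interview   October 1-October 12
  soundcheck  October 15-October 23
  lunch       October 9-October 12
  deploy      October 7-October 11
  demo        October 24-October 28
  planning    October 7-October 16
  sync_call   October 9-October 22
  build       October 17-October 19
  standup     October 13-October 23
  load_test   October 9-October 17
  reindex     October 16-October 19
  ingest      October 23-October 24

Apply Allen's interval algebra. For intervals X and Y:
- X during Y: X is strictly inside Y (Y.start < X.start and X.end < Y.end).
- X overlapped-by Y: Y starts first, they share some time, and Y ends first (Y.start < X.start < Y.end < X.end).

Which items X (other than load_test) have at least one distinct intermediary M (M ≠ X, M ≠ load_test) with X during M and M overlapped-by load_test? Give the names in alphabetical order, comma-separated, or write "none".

Target load_test = [October 9, October 17].
Intermediaries M with M overlapped-by load_test: reindex, soundcheck, standup.
Via reindex — items with X during reindex: none.
Via soundcheck — items with X during soundcheck: build, reindex.
Via standup — items with X during standup: build, reindex.
Union: build, reindex.

build, reindex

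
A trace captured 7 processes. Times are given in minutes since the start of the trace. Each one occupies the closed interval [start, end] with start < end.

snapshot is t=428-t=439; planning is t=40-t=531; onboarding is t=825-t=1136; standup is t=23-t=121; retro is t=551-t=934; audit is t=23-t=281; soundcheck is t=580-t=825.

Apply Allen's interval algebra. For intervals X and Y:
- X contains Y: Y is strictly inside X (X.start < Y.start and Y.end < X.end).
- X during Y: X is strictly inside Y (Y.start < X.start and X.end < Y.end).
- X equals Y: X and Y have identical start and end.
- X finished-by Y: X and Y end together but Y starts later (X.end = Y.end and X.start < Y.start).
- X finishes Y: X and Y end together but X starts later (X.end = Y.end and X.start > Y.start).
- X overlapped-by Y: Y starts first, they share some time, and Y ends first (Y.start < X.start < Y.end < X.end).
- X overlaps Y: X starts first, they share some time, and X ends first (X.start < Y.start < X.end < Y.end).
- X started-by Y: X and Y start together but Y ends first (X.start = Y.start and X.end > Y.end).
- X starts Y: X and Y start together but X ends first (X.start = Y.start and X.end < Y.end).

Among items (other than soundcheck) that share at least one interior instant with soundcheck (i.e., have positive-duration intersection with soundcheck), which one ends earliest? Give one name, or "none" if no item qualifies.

retro

Target soundcheck = [t=580, t=825].
audit [t=23, t=281] → before → excluded.
onboarding [t=825, t=1136] → met-by → excluded.
planning [t=40, t=531] → before → excluded.
retro [t=551, t=934] → contains → candidate.
snapshot [t=428, t=439] → before → excluded.
standup [t=23, t=121] → before → excluded.
Among candidates, earliest end is t=934 → retro.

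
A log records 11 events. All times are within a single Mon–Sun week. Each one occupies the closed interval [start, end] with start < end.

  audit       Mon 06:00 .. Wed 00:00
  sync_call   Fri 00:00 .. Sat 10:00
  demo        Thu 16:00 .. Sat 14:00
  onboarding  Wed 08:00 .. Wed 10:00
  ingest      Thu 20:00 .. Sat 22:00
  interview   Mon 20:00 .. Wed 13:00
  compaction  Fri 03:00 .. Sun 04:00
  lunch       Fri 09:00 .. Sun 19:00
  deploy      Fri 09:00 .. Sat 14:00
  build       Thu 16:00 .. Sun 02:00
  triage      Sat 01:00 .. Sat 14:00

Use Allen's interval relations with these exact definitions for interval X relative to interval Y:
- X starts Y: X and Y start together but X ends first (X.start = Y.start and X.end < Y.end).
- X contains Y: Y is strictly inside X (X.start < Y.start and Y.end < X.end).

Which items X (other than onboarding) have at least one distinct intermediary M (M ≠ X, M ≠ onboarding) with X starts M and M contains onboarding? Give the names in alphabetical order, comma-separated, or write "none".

none

Target onboarding = [Wed 08:00, Wed 10:00].
Intermediaries M with M contains onboarding: interview.
Via interview — items with X starts interview: none.
Union: none.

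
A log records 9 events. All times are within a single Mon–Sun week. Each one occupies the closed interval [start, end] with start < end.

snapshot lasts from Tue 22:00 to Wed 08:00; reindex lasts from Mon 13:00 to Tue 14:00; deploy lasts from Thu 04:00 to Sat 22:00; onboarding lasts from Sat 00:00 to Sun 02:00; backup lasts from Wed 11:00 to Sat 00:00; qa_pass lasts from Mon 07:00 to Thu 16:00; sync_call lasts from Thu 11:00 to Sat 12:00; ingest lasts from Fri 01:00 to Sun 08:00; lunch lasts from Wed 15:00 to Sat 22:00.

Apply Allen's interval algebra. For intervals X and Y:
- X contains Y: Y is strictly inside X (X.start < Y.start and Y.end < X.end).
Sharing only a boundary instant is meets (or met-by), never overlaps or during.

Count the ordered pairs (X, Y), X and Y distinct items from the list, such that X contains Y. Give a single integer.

Checking all 72 ordered pairs for relation 'contains'; matching pairs in alphabetical order:
(deploy, sync_call): deploy contains sync_call ✓
(ingest, onboarding): ingest contains onboarding ✓
(lunch, sync_call): lunch contains sync_call ✓
(qa_pass, reindex): qa_pass contains reindex ✓
(qa_pass, snapshot): qa_pass contains snapshot ✓
Count: 5.

5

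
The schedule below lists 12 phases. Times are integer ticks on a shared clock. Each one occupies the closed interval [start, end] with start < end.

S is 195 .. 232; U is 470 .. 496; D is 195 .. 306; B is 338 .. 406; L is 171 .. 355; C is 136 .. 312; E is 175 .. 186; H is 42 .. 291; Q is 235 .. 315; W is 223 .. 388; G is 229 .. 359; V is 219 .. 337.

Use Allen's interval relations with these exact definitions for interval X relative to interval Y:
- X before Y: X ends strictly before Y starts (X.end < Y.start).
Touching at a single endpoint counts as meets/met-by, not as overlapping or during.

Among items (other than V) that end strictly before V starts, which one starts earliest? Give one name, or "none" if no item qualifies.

E

Target V = [219, 337].
B [338, 406] → after → excluded.
C [136, 312] → overlaps → excluded.
D [195, 306] → overlaps → excluded.
E [175, 186] → before → candidate.
G [229, 359] → overlapped-by → excluded.
H [42, 291] → overlaps → excluded.
L [171, 355] → contains → excluded.
Q [235, 315] → during → excluded.
S [195, 232] → overlaps → excluded.
U [470, 496] → after → excluded.
W [223, 388] → overlapped-by → excluded.
Among candidates, earliest start is 175 → E.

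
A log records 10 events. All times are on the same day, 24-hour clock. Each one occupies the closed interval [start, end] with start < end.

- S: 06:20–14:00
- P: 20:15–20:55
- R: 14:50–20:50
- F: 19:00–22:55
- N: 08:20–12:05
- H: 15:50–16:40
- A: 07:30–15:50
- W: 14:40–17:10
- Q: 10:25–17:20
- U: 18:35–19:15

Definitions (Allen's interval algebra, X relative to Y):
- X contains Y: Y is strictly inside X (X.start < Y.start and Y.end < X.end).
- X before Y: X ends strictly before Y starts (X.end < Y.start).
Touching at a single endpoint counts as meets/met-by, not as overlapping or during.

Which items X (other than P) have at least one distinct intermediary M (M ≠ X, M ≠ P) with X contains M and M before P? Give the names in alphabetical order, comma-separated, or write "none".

Target P = [20:15, 20:55].
Intermediaries M with M before P: A, H, N, Q, S, U, W.
Via A — items with X contains A: none.
Via H — items with X contains H: Q, R, W.
Via N — items with X contains N: A, S.
Via Q — items with X contains Q: none.
Via S — items with X contains S: none.
Via U — items with X contains U: R.
Via W — items with X contains W: Q.
Union: A, Q, R, S, W.

A, Q, R, S, W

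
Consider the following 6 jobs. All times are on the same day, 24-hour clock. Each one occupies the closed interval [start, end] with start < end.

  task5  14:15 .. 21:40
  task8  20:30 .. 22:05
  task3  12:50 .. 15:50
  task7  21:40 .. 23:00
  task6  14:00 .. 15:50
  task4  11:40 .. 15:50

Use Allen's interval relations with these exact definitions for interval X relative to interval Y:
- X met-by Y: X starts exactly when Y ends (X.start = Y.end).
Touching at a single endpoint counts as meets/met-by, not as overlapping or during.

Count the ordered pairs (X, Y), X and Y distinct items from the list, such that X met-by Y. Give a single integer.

Checking all 30 ordered pairs for relation 'met-by'; matching pairs in alphabetical order:
(task7, task5): task7 met-by task5 ✓
Count: 1.

1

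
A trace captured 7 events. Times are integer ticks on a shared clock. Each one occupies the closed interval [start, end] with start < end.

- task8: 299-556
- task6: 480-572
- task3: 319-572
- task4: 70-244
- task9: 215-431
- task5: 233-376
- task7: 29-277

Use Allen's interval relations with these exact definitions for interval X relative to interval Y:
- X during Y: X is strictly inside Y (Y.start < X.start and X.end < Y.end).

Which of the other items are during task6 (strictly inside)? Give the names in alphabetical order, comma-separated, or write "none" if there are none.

Target task6 = [480, 572].
task3 [319, 572] → finished-by → no.
task4 [70, 244] → before → no.
task5 [233, 376] → before → no.
task7 [29, 277] → before → no.
task8 [299, 556] → overlaps → no.
task9 [215, 431] → before → no.
Result: none.

none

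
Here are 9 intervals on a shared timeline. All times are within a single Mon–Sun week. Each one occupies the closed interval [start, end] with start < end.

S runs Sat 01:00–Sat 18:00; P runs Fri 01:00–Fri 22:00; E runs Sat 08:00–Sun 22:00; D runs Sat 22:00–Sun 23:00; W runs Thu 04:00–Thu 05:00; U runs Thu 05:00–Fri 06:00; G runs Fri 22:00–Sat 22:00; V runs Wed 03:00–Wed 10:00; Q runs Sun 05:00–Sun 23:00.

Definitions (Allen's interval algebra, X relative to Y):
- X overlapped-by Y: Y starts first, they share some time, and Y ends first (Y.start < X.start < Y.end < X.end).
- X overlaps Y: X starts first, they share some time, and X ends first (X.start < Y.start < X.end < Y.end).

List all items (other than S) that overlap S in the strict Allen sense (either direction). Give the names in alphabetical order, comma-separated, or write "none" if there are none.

E

Target S = [Sat 01:00, Sat 18:00].
D [Sat 22:00, Sun 23:00] → after → no.
E [Sat 08:00, Sun 22:00] → overlapped-by → yes.
G [Fri 22:00, Sat 22:00] → contains → no.
P [Fri 01:00, Fri 22:00] → before → no.
Q [Sun 05:00, Sun 23:00] → after → no.
U [Thu 05:00, Fri 06:00] → before → no.
V [Wed 03:00, Wed 10:00] → before → no.
W [Thu 04:00, Thu 05:00] → before → no.
Result: E.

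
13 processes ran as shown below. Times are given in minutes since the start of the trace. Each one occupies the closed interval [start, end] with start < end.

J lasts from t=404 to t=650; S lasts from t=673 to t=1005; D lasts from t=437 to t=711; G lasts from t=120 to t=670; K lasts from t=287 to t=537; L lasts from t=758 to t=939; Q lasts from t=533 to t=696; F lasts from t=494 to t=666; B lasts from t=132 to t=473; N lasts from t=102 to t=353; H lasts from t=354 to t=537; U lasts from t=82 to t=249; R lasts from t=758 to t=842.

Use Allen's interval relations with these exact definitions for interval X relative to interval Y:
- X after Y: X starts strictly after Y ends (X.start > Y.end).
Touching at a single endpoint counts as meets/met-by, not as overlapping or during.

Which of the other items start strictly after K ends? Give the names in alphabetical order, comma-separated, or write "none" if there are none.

L, R, S

Target K = [t=287, t=537].
B [t=132, t=473] → overlaps → no.
D [t=437, t=711] → overlapped-by → no.
F [t=494, t=666] → overlapped-by → no.
G [t=120, t=670] → contains → no.
H [t=354, t=537] → finishes → no.
J [t=404, t=650] → overlapped-by → no.
L [t=758, t=939] → after → yes.
N [t=102, t=353] → overlaps → no.
Q [t=533, t=696] → overlapped-by → no.
R [t=758, t=842] → after → yes.
S [t=673, t=1005] → after → yes.
U [t=82, t=249] → before → no.
Result: L, R, S.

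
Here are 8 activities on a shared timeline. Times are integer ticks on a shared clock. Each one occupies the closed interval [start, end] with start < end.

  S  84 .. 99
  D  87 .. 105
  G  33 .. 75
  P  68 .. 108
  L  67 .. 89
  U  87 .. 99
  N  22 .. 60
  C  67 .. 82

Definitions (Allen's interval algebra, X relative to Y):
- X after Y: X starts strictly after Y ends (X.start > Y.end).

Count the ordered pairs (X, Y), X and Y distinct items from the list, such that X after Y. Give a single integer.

12

Checking all 56 ordered pairs for relation 'after'; matching pairs in alphabetical order:
(C, N): C after N ✓
(D, C): D after C ✓
(D, G): D after G ✓
(D, N): D after N ✓
(L, N): L after N ✓
(P, N): P after N ✓
(S, C): S after C ✓
(S, G): S after G ✓
(S, N): S after N ✓
(U, C): U after C ✓
(U, G): U after G ✓
(U, N): U after N ✓
Count: 12.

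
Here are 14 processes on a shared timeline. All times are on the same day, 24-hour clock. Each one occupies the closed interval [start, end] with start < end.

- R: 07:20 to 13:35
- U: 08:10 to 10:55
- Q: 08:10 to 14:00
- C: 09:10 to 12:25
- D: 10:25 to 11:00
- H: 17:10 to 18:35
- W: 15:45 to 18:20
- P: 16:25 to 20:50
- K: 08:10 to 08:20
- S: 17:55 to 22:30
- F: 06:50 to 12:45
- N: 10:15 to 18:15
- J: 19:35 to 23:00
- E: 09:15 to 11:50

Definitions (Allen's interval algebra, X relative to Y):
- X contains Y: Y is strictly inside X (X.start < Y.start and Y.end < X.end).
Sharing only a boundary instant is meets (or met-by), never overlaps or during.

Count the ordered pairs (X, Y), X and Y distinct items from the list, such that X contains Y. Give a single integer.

Checking all 182 ordered pairs for relation 'contains'; matching pairs in alphabetical order:
(C, D): C contains D ✓
(C, E): C contains E ✓
(E, D): E contains D ✓
(F, C): F contains C ✓
(F, D): F contains D ✓
(F, E): F contains E ✓
(F, K): F contains K ✓
(F, U): F contains U ✓
(N, D): N contains D ✓
(P, H): P contains H ✓
(Q, C): Q contains C ✓
(Q, D): Q contains D ✓
(Q, E): Q contains E ✓
(R, C): R contains C ✓
(R, D): R contains D ✓
(R, E): R contains E ✓
(R, K): R contains K ✓
(R, U): R contains U ✓
Count: 18.

18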